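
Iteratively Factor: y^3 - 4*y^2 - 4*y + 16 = (y + 2)*(y^2 - 6*y + 8) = (y - 4)*(y + 2)*(y - 2)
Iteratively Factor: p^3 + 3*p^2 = (p)*(p^2 + 3*p) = p*(p + 3)*(p)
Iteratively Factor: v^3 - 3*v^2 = (v - 3)*(v^2) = v*(v - 3)*(v)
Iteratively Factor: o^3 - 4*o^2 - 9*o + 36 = (o - 3)*(o^2 - o - 12) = (o - 4)*(o - 3)*(o + 3)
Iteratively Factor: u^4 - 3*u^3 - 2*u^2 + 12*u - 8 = (u + 2)*(u^3 - 5*u^2 + 8*u - 4) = (u - 2)*(u + 2)*(u^2 - 3*u + 2) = (u - 2)^2*(u + 2)*(u - 1)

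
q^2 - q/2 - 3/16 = (q - 3/4)*(q + 1/4)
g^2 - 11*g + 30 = (g - 6)*(g - 5)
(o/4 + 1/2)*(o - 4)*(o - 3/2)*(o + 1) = o^4/4 - 5*o^3/8 - 17*o^2/8 + 7*o/4 + 3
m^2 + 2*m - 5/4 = (m - 1/2)*(m + 5/2)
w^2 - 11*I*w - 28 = (w - 7*I)*(w - 4*I)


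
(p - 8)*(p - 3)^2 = p^3 - 14*p^2 + 57*p - 72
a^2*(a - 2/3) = a^3 - 2*a^2/3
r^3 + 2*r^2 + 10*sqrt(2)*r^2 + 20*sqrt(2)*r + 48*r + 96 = (r + 2)*(r + 4*sqrt(2))*(r + 6*sqrt(2))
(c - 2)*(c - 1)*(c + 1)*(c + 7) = c^4 + 5*c^3 - 15*c^2 - 5*c + 14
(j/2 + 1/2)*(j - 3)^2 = j^3/2 - 5*j^2/2 + 3*j/2 + 9/2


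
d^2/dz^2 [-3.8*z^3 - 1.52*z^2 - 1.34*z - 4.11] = -22.8*z - 3.04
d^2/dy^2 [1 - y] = 0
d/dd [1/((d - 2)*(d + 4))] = 2*(-d - 1)/(d^4 + 4*d^3 - 12*d^2 - 32*d + 64)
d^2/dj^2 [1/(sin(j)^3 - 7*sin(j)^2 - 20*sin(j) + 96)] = (-9*sin(j)^6 + 77*sin(j)^5 - 144*sin(j)^4 + 332*sin(j)^3 - 2914*sin(j)^2 - 1656*sin(j) + 2144)/(sin(j)^3 - 7*sin(j)^2 - 20*sin(j) + 96)^3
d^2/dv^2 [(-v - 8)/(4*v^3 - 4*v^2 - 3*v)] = 24*(-4*v^5 - 60*v^4 + 83*v^3 - 8*v^2 - 24*v - 6)/(v^3*(64*v^6 - 192*v^5 + 48*v^4 + 224*v^3 - 36*v^2 - 108*v - 27))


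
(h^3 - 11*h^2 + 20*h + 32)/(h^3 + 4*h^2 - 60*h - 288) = (h^2 - 3*h - 4)/(h^2 + 12*h + 36)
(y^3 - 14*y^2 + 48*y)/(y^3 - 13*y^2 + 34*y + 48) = y/(y + 1)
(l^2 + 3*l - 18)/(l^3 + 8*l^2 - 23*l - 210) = (l - 3)/(l^2 + 2*l - 35)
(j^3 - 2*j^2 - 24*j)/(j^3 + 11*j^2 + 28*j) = (j - 6)/(j + 7)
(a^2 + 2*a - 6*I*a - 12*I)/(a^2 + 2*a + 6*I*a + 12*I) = (a - 6*I)/(a + 6*I)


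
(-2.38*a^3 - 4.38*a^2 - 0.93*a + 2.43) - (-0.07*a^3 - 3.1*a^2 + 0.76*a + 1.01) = -2.31*a^3 - 1.28*a^2 - 1.69*a + 1.42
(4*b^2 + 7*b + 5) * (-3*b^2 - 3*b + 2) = -12*b^4 - 33*b^3 - 28*b^2 - b + 10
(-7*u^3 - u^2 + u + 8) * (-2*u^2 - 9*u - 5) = 14*u^5 + 65*u^4 + 42*u^3 - 20*u^2 - 77*u - 40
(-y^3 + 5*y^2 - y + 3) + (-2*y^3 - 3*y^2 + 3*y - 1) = -3*y^3 + 2*y^2 + 2*y + 2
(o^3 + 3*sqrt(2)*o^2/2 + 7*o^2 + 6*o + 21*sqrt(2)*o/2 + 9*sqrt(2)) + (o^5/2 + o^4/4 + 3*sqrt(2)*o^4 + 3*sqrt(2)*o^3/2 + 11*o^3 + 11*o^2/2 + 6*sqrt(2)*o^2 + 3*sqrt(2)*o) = o^5/2 + o^4/4 + 3*sqrt(2)*o^4 + 3*sqrt(2)*o^3/2 + 12*o^3 + 15*sqrt(2)*o^2/2 + 25*o^2/2 + 6*o + 27*sqrt(2)*o/2 + 9*sqrt(2)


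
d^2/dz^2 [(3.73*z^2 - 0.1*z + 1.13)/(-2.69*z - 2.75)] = -74.249336/(19.465109*z^3 + 59.697825*z^2 + 61.029375*z + 20.796875)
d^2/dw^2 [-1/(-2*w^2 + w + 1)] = 2*(4*w^2 - 2*w - (4*w - 1)^2 - 2)/(-2*w^2 + w + 1)^3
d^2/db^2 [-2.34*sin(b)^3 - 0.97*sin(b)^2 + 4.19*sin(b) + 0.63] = -2.435*sin(b) - 5.265*sin(3*b) - 1.94*cos(2*b)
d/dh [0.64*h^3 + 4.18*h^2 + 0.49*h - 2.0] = 1.92*h^2 + 8.36*h + 0.49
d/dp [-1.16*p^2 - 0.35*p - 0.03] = -2.32*p - 0.35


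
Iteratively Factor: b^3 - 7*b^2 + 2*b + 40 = (b - 4)*(b^2 - 3*b - 10) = (b - 5)*(b - 4)*(b + 2)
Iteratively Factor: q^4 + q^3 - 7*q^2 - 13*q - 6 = (q - 3)*(q^3 + 4*q^2 + 5*q + 2) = (q - 3)*(q + 1)*(q^2 + 3*q + 2) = (q - 3)*(q + 1)^2*(q + 2)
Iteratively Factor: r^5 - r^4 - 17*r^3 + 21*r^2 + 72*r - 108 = (r + 3)*(r^4 - 4*r^3 - 5*r^2 + 36*r - 36) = (r - 3)*(r + 3)*(r^3 - r^2 - 8*r + 12) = (r - 3)*(r - 2)*(r + 3)*(r^2 + r - 6) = (r - 3)*(r - 2)*(r + 3)^2*(r - 2)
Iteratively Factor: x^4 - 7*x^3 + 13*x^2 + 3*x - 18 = (x + 1)*(x^3 - 8*x^2 + 21*x - 18) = (x - 3)*(x + 1)*(x^2 - 5*x + 6) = (x - 3)^2*(x + 1)*(x - 2)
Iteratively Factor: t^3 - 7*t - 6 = (t + 2)*(t^2 - 2*t - 3) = (t - 3)*(t + 2)*(t + 1)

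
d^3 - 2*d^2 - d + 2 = (d - 2)*(d - 1)*(d + 1)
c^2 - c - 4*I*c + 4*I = (c - 1)*(c - 4*I)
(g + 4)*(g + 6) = g^2 + 10*g + 24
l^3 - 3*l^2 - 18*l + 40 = (l - 5)*(l - 2)*(l + 4)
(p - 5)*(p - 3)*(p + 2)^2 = p^4 - 4*p^3 - 13*p^2 + 28*p + 60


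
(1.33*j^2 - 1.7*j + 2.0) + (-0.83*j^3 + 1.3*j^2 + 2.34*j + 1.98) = -0.83*j^3 + 2.63*j^2 + 0.64*j + 3.98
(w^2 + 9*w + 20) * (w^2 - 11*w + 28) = w^4 - 2*w^3 - 51*w^2 + 32*w + 560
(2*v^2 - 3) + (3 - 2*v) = 2*v^2 - 2*v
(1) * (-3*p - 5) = -3*p - 5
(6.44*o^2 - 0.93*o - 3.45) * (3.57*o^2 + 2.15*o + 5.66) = 22.9908*o^4 + 10.5259*o^3 + 22.1344*o^2 - 12.6813*o - 19.527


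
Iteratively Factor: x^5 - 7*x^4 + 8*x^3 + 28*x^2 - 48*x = (x - 4)*(x^4 - 3*x^3 - 4*x^2 + 12*x) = (x - 4)*(x + 2)*(x^3 - 5*x^2 + 6*x) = x*(x - 4)*(x + 2)*(x^2 - 5*x + 6) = x*(x - 4)*(x - 2)*(x + 2)*(x - 3)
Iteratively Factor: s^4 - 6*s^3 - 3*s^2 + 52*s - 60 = (s - 2)*(s^3 - 4*s^2 - 11*s + 30) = (s - 2)^2*(s^2 - 2*s - 15) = (s - 2)^2*(s + 3)*(s - 5)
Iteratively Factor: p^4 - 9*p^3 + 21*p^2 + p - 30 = (p + 1)*(p^3 - 10*p^2 + 31*p - 30) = (p - 5)*(p + 1)*(p^2 - 5*p + 6) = (p - 5)*(p - 3)*(p + 1)*(p - 2)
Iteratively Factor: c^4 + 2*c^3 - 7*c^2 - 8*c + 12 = (c + 2)*(c^3 - 7*c + 6) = (c - 1)*(c + 2)*(c^2 + c - 6) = (c - 2)*(c - 1)*(c + 2)*(c + 3)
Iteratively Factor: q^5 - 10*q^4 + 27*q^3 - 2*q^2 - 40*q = (q)*(q^4 - 10*q^3 + 27*q^2 - 2*q - 40) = q*(q + 1)*(q^3 - 11*q^2 + 38*q - 40) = q*(q - 4)*(q + 1)*(q^2 - 7*q + 10) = q*(q - 4)*(q - 2)*(q + 1)*(q - 5)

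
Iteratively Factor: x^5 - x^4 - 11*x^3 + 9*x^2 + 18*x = (x)*(x^4 - x^3 - 11*x^2 + 9*x + 18) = x*(x + 1)*(x^3 - 2*x^2 - 9*x + 18) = x*(x - 3)*(x + 1)*(x^2 + x - 6) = x*(x - 3)*(x - 2)*(x + 1)*(x + 3)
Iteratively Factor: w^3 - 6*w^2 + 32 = (w + 2)*(w^2 - 8*w + 16) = (w - 4)*(w + 2)*(w - 4)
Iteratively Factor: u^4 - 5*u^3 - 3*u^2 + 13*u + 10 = (u + 1)*(u^3 - 6*u^2 + 3*u + 10) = (u - 2)*(u + 1)*(u^2 - 4*u - 5) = (u - 2)*(u + 1)^2*(u - 5)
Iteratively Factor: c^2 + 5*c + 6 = (c + 2)*(c + 3)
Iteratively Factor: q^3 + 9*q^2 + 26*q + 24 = (q + 4)*(q^2 + 5*q + 6) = (q + 3)*(q + 4)*(q + 2)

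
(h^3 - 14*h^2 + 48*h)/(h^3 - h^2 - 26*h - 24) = h*(h - 8)/(h^2 + 5*h + 4)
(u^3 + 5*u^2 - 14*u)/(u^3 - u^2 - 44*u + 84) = u/(u - 6)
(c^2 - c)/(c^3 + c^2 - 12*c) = (c - 1)/(c^2 + c - 12)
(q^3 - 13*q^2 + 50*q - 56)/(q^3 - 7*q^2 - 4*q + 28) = (q - 4)/(q + 2)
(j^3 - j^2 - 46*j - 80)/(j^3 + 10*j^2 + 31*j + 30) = (j - 8)/(j + 3)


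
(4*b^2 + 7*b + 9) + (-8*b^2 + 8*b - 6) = -4*b^2 + 15*b + 3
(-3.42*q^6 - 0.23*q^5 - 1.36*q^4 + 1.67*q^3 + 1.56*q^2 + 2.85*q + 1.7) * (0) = 0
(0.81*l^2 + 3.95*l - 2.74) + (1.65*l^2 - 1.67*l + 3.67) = 2.46*l^2 + 2.28*l + 0.93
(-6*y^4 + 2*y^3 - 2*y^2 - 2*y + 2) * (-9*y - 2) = 54*y^5 - 6*y^4 + 14*y^3 + 22*y^2 - 14*y - 4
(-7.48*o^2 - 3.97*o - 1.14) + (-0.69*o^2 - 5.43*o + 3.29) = -8.17*o^2 - 9.4*o + 2.15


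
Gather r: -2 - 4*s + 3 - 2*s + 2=3 - 6*s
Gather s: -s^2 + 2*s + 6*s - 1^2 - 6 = -s^2 + 8*s - 7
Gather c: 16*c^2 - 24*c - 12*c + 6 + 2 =16*c^2 - 36*c + 8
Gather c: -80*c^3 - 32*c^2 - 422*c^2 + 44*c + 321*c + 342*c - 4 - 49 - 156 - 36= -80*c^3 - 454*c^2 + 707*c - 245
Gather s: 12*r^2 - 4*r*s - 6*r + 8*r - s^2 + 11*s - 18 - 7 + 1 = 12*r^2 + 2*r - s^2 + s*(11 - 4*r) - 24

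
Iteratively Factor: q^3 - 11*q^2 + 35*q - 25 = (q - 1)*(q^2 - 10*q + 25) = (q - 5)*(q - 1)*(q - 5)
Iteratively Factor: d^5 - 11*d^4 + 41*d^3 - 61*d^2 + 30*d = (d - 5)*(d^4 - 6*d^3 + 11*d^2 - 6*d) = (d - 5)*(d - 3)*(d^3 - 3*d^2 + 2*d) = d*(d - 5)*(d - 3)*(d^2 - 3*d + 2) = d*(d - 5)*(d - 3)*(d - 1)*(d - 2)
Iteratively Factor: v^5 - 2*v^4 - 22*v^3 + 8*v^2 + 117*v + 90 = (v + 1)*(v^4 - 3*v^3 - 19*v^2 + 27*v + 90) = (v - 5)*(v + 1)*(v^3 + 2*v^2 - 9*v - 18) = (v - 5)*(v + 1)*(v + 3)*(v^2 - v - 6) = (v - 5)*(v + 1)*(v + 2)*(v + 3)*(v - 3)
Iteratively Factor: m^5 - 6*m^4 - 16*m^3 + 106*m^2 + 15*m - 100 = (m + 4)*(m^4 - 10*m^3 + 24*m^2 + 10*m - 25) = (m - 5)*(m + 4)*(m^3 - 5*m^2 - m + 5) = (m - 5)*(m - 1)*(m + 4)*(m^2 - 4*m - 5) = (m - 5)^2*(m - 1)*(m + 4)*(m + 1)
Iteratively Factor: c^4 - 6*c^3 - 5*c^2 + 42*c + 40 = (c - 5)*(c^3 - c^2 - 10*c - 8) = (c - 5)*(c + 2)*(c^2 - 3*c - 4) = (c - 5)*(c - 4)*(c + 2)*(c + 1)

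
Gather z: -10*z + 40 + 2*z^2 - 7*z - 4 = 2*z^2 - 17*z + 36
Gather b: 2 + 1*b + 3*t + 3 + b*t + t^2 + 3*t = b*(t + 1) + t^2 + 6*t + 5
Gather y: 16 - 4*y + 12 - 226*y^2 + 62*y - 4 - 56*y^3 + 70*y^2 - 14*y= -56*y^3 - 156*y^2 + 44*y + 24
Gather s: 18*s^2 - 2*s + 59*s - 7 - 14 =18*s^2 + 57*s - 21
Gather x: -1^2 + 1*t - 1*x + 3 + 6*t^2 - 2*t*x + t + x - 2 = 6*t^2 - 2*t*x + 2*t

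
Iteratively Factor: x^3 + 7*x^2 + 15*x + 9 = (x + 3)*(x^2 + 4*x + 3) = (x + 1)*(x + 3)*(x + 3)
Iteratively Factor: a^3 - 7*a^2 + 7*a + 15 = (a + 1)*(a^2 - 8*a + 15) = (a - 5)*(a + 1)*(a - 3)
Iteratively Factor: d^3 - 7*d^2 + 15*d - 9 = (d - 1)*(d^2 - 6*d + 9) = (d - 3)*(d - 1)*(d - 3)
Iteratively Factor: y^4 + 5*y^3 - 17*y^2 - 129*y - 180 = (y + 4)*(y^3 + y^2 - 21*y - 45) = (y + 3)*(y + 4)*(y^2 - 2*y - 15) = (y - 5)*(y + 3)*(y + 4)*(y + 3)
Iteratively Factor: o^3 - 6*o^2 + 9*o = (o - 3)*(o^2 - 3*o) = o*(o - 3)*(o - 3)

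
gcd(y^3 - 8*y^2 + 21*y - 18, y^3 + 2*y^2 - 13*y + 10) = y - 2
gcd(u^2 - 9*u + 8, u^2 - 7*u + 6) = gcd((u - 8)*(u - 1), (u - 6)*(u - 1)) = u - 1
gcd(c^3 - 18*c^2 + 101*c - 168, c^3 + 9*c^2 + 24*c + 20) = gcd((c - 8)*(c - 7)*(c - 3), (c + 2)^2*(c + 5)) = 1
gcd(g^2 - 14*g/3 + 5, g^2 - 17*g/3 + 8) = g - 3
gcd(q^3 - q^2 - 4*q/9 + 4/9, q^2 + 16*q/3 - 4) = q - 2/3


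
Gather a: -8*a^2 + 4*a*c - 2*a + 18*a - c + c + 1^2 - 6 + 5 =-8*a^2 + a*(4*c + 16)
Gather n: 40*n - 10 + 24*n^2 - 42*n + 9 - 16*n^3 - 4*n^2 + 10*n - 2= -16*n^3 + 20*n^2 + 8*n - 3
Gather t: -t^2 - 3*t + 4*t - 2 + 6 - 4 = -t^2 + t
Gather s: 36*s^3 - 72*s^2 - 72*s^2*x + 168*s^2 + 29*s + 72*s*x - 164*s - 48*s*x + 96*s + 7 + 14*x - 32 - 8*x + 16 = 36*s^3 + s^2*(96 - 72*x) + s*(24*x - 39) + 6*x - 9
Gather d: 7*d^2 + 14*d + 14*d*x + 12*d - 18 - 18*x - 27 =7*d^2 + d*(14*x + 26) - 18*x - 45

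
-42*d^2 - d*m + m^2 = (-7*d + m)*(6*d + m)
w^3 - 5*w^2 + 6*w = w*(w - 3)*(w - 2)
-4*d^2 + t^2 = (-2*d + t)*(2*d + t)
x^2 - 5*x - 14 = (x - 7)*(x + 2)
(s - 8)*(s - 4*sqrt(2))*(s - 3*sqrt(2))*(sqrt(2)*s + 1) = sqrt(2)*s^4 - 13*s^3 - 8*sqrt(2)*s^3 + 17*sqrt(2)*s^2 + 104*s^2 - 136*sqrt(2)*s + 24*s - 192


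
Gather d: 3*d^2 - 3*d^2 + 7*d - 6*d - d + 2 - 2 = 0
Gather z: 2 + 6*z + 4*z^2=4*z^2 + 6*z + 2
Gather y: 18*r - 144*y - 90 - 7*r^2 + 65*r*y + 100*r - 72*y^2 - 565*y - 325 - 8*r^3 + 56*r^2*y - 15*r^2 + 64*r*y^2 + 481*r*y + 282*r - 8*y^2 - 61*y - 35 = -8*r^3 - 22*r^2 + 400*r + y^2*(64*r - 80) + y*(56*r^2 + 546*r - 770) - 450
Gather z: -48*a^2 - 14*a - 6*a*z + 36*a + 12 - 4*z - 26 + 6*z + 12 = -48*a^2 + 22*a + z*(2 - 6*a) - 2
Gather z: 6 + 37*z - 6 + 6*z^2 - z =6*z^2 + 36*z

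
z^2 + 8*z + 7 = (z + 1)*(z + 7)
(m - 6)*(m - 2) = m^2 - 8*m + 12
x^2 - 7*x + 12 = (x - 4)*(x - 3)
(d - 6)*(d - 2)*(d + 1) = d^3 - 7*d^2 + 4*d + 12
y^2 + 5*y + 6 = (y + 2)*(y + 3)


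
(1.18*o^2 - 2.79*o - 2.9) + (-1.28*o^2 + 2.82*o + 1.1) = -0.1*o^2 + 0.0299999999999998*o - 1.8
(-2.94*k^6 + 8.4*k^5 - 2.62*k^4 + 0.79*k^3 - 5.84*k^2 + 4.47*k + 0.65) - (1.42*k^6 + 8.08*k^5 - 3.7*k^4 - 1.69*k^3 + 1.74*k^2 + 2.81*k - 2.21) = -4.36*k^6 + 0.32*k^5 + 1.08*k^4 + 2.48*k^3 - 7.58*k^2 + 1.66*k + 2.86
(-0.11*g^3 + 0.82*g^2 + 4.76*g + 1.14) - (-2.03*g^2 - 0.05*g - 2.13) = -0.11*g^3 + 2.85*g^2 + 4.81*g + 3.27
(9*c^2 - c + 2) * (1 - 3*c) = -27*c^3 + 12*c^2 - 7*c + 2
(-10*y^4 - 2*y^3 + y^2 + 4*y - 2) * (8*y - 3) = -80*y^5 + 14*y^4 + 14*y^3 + 29*y^2 - 28*y + 6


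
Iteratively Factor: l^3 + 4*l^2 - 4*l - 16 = (l + 2)*(l^2 + 2*l - 8) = (l + 2)*(l + 4)*(l - 2)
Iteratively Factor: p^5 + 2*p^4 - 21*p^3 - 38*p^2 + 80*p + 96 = (p - 2)*(p^4 + 4*p^3 - 13*p^2 - 64*p - 48) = (p - 2)*(p + 3)*(p^3 + p^2 - 16*p - 16) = (p - 2)*(p + 3)*(p + 4)*(p^2 - 3*p - 4) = (p - 4)*(p - 2)*(p + 3)*(p + 4)*(p + 1)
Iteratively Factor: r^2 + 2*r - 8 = (r - 2)*(r + 4)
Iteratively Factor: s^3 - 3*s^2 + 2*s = (s)*(s^2 - 3*s + 2) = s*(s - 1)*(s - 2)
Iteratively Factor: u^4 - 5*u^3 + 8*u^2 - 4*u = (u - 2)*(u^3 - 3*u^2 + 2*u) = u*(u - 2)*(u^2 - 3*u + 2) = u*(u - 2)*(u - 1)*(u - 2)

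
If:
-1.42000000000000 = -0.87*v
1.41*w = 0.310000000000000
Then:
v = 1.63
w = 0.22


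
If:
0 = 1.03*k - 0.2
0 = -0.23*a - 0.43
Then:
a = -1.87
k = 0.19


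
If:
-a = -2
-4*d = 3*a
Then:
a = 2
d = -3/2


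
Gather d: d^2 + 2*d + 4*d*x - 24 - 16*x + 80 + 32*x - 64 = d^2 + d*(4*x + 2) + 16*x - 8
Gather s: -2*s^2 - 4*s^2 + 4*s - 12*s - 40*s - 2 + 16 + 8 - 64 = -6*s^2 - 48*s - 42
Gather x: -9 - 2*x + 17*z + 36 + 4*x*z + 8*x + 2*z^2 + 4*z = x*(4*z + 6) + 2*z^2 + 21*z + 27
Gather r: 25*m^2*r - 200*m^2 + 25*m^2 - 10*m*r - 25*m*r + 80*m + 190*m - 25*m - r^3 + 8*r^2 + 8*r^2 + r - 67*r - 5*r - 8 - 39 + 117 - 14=-175*m^2 + 245*m - r^3 + 16*r^2 + r*(25*m^2 - 35*m - 71) + 56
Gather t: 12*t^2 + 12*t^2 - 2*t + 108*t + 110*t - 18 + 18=24*t^2 + 216*t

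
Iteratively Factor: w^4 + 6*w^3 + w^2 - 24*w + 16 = (w - 1)*(w^3 + 7*w^2 + 8*w - 16) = (w - 1)*(w + 4)*(w^2 + 3*w - 4) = (w - 1)^2*(w + 4)*(w + 4)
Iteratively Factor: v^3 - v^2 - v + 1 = (v + 1)*(v^2 - 2*v + 1) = (v - 1)*(v + 1)*(v - 1)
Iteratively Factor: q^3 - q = (q - 1)*(q^2 + q) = q*(q - 1)*(q + 1)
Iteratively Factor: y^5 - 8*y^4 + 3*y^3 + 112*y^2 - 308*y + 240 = (y - 3)*(y^4 - 5*y^3 - 12*y^2 + 76*y - 80) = (y - 3)*(y - 2)*(y^3 - 3*y^2 - 18*y + 40) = (y - 5)*(y - 3)*(y - 2)*(y^2 + 2*y - 8) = (y - 5)*(y - 3)*(y - 2)^2*(y + 4)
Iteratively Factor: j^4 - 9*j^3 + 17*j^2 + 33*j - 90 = (j - 5)*(j^3 - 4*j^2 - 3*j + 18) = (j - 5)*(j - 3)*(j^2 - j - 6) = (j - 5)*(j - 3)*(j + 2)*(j - 3)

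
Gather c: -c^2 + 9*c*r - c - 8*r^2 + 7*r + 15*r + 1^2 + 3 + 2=-c^2 + c*(9*r - 1) - 8*r^2 + 22*r + 6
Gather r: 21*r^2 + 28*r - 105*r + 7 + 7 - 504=21*r^2 - 77*r - 490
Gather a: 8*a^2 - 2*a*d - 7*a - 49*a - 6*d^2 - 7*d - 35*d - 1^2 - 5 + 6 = 8*a^2 + a*(-2*d - 56) - 6*d^2 - 42*d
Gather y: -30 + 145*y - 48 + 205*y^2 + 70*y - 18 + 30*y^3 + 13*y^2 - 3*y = 30*y^3 + 218*y^2 + 212*y - 96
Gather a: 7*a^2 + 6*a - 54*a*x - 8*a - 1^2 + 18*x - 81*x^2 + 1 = 7*a^2 + a*(-54*x - 2) - 81*x^2 + 18*x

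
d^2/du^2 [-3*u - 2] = 0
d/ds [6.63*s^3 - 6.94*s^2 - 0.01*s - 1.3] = 19.89*s^2 - 13.88*s - 0.01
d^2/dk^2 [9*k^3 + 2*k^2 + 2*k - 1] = 54*k + 4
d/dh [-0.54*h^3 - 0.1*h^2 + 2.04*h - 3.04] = -1.62*h^2 - 0.2*h + 2.04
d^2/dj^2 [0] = 0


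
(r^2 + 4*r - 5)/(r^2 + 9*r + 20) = (r - 1)/(r + 4)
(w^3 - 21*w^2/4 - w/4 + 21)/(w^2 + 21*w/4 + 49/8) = 2*(w^2 - 7*w + 12)/(2*w + 7)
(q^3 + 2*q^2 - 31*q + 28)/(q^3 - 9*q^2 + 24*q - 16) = (q + 7)/(q - 4)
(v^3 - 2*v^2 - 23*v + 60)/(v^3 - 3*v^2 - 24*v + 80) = (v - 3)/(v - 4)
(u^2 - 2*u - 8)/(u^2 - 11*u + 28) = (u + 2)/(u - 7)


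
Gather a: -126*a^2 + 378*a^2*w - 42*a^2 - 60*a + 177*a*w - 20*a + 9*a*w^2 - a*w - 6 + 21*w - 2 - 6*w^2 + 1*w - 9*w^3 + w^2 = a^2*(378*w - 168) + a*(9*w^2 + 176*w - 80) - 9*w^3 - 5*w^2 + 22*w - 8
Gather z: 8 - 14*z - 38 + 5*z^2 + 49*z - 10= 5*z^2 + 35*z - 40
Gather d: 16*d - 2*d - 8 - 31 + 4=14*d - 35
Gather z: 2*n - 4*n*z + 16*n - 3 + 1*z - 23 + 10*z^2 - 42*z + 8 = 18*n + 10*z^2 + z*(-4*n - 41) - 18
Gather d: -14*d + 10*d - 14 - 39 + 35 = -4*d - 18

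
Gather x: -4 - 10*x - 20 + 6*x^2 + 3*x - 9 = 6*x^2 - 7*x - 33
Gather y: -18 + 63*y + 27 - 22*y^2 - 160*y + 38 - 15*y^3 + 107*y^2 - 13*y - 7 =-15*y^3 + 85*y^2 - 110*y + 40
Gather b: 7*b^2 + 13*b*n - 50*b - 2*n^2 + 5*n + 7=7*b^2 + b*(13*n - 50) - 2*n^2 + 5*n + 7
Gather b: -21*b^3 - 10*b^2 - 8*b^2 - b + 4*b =-21*b^3 - 18*b^2 + 3*b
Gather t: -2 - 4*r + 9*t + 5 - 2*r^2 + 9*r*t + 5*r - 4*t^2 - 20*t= -2*r^2 + r - 4*t^2 + t*(9*r - 11) + 3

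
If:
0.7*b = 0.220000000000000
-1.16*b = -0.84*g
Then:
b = 0.31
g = 0.43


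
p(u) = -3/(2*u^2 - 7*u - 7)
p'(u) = -3*(7 - 4*u)/(2*u^2 - 7*u - 7)^2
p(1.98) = 0.23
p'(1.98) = 0.02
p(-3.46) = -0.07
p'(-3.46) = -0.04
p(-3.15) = -0.09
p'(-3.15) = -0.05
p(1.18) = 0.24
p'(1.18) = -0.04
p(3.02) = 0.30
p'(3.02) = 0.16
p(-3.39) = -0.08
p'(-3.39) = -0.04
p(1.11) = 0.24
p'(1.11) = -0.05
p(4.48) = -1.68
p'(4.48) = 10.33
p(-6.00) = -0.03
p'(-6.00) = -0.00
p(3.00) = 0.30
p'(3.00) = 0.15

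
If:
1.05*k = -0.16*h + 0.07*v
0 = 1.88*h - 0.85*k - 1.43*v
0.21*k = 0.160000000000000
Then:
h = -12.24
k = 0.76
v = -16.54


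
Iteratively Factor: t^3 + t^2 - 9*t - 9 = (t + 1)*(t^2 - 9) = (t + 1)*(t + 3)*(t - 3)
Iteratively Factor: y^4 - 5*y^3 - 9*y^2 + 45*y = (y)*(y^3 - 5*y^2 - 9*y + 45) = y*(y - 3)*(y^2 - 2*y - 15) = y*(y - 5)*(y - 3)*(y + 3)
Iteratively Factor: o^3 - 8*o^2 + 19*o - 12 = (o - 4)*(o^2 - 4*o + 3) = (o - 4)*(o - 1)*(o - 3)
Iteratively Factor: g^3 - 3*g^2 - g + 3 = (g - 3)*(g^2 - 1) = (g - 3)*(g - 1)*(g + 1)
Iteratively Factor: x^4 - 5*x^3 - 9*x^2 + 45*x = (x - 5)*(x^3 - 9*x) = (x - 5)*(x + 3)*(x^2 - 3*x) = x*(x - 5)*(x + 3)*(x - 3)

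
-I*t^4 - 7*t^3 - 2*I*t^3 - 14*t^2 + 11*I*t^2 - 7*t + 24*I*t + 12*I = (t + 1)*(t - 4*I)*(t - 3*I)*(-I*t - I)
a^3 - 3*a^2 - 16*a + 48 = (a - 4)*(a - 3)*(a + 4)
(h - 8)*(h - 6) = h^2 - 14*h + 48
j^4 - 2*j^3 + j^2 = j^2*(j - 1)^2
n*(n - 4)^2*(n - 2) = n^4 - 10*n^3 + 32*n^2 - 32*n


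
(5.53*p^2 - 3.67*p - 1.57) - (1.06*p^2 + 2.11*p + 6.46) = 4.47*p^2 - 5.78*p - 8.03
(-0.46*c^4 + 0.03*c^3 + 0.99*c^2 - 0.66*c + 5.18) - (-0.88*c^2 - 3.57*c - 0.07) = -0.46*c^4 + 0.03*c^3 + 1.87*c^2 + 2.91*c + 5.25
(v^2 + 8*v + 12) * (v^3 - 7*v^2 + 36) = v^5 + v^4 - 44*v^3 - 48*v^2 + 288*v + 432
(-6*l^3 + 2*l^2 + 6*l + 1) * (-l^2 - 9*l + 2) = 6*l^5 + 52*l^4 - 36*l^3 - 51*l^2 + 3*l + 2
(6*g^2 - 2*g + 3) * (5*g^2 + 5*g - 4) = 30*g^4 + 20*g^3 - 19*g^2 + 23*g - 12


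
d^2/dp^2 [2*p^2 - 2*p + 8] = 4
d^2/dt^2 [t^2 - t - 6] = 2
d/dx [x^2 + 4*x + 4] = 2*x + 4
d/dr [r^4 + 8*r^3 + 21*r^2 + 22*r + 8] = 4*r^3 + 24*r^2 + 42*r + 22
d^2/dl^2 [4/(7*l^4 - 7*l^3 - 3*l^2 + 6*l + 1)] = 8*(3*(-14*l^2 + 7*l + 1)*(7*l^4 - 7*l^3 - 3*l^2 + 6*l + 1) + (28*l^3 - 21*l^2 - 6*l + 6)^2)/(7*l^4 - 7*l^3 - 3*l^2 + 6*l + 1)^3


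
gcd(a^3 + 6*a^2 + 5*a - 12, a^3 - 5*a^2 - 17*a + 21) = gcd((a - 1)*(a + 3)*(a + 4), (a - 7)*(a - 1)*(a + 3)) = a^2 + 2*a - 3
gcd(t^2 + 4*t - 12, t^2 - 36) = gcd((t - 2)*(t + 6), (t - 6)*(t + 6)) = t + 6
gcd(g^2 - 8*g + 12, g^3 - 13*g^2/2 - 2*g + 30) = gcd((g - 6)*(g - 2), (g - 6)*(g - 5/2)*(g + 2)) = g - 6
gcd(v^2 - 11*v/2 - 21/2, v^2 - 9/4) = v + 3/2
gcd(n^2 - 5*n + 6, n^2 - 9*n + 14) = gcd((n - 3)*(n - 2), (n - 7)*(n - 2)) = n - 2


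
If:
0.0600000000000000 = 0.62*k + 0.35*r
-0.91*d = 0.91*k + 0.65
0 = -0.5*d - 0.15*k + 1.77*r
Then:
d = -0.95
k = 0.24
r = -0.25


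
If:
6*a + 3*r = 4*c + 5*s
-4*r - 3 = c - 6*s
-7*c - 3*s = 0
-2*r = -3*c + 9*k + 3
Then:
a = 3/8 - 43*s/168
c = -3*s/7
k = -s/2 - 1/6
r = 45*s/28 - 3/4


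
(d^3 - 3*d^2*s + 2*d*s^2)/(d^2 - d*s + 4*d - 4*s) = d*(d - 2*s)/(d + 4)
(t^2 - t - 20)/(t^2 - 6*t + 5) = (t + 4)/(t - 1)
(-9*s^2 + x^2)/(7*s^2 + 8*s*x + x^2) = (-9*s^2 + x^2)/(7*s^2 + 8*s*x + x^2)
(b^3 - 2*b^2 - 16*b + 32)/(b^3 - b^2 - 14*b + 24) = (b - 4)/(b - 3)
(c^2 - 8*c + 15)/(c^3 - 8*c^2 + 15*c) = 1/c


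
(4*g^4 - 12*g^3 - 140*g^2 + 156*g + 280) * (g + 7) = 4*g^5 + 16*g^4 - 224*g^3 - 824*g^2 + 1372*g + 1960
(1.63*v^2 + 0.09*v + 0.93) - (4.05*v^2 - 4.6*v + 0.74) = -2.42*v^2 + 4.69*v + 0.19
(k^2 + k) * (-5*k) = -5*k^3 - 5*k^2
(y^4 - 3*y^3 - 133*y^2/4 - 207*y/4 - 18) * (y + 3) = y^5 - 169*y^3/4 - 303*y^2/2 - 693*y/4 - 54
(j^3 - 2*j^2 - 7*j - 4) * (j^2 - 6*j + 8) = j^5 - 8*j^4 + 13*j^3 + 22*j^2 - 32*j - 32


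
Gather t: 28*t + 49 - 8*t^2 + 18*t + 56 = -8*t^2 + 46*t + 105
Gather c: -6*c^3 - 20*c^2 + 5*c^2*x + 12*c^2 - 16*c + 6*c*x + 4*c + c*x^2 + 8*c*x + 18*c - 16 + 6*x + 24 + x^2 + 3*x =-6*c^3 + c^2*(5*x - 8) + c*(x^2 + 14*x + 6) + x^2 + 9*x + 8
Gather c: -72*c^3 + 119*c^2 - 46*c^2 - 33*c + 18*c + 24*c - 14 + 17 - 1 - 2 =-72*c^3 + 73*c^2 + 9*c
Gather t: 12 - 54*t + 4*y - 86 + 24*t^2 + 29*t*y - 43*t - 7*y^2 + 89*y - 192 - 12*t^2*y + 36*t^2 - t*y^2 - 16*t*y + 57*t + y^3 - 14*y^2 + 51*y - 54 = t^2*(60 - 12*y) + t*(-y^2 + 13*y - 40) + y^3 - 21*y^2 + 144*y - 320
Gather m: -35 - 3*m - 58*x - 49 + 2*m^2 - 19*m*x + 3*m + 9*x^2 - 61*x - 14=2*m^2 - 19*m*x + 9*x^2 - 119*x - 98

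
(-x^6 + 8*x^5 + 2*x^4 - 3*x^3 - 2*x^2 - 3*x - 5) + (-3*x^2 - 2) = -x^6 + 8*x^5 + 2*x^4 - 3*x^3 - 5*x^2 - 3*x - 7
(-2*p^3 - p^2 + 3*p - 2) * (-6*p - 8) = 12*p^4 + 22*p^3 - 10*p^2 - 12*p + 16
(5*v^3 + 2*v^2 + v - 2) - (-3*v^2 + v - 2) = 5*v^3 + 5*v^2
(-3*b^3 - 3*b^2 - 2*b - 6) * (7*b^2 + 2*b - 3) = -21*b^5 - 27*b^4 - 11*b^3 - 37*b^2 - 6*b + 18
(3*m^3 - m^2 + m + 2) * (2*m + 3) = 6*m^4 + 7*m^3 - m^2 + 7*m + 6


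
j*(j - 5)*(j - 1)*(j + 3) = j^4 - 3*j^3 - 13*j^2 + 15*j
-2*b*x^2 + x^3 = x^2*(-2*b + x)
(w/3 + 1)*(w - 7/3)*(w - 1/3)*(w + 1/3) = w^4/3 + 2*w^3/9 - 64*w^2/27 - 2*w/81 + 7/27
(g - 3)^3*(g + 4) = g^4 - 5*g^3 - 9*g^2 + 81*g - 108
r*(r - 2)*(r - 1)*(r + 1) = r^4 - 2*r^3 - r^2 + 2*r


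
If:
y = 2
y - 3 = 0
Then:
No Solution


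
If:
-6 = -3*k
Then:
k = 2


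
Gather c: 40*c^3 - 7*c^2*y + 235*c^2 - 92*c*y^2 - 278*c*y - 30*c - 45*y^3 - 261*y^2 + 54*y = 40*c^3 + c^2*(235 - 7*y) + c*(-92*y^2 - 278*y - 30) - 45*y^3 - 261*y^2 + 54*y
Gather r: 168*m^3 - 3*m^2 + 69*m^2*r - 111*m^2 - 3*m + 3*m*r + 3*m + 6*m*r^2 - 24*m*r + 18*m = 168*m^3 - 114*m^2 + 6*m*r^2 + 18*m + r*(69*m^2 - 21*m)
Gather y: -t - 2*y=-t - 2*y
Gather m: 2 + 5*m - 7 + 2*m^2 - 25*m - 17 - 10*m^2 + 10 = -8*m^2 - 20*m - 12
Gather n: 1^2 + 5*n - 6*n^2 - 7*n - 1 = -6*n^2 - 2*n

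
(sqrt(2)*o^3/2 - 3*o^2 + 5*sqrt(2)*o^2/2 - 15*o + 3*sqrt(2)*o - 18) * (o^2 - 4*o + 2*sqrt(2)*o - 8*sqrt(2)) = sqrt(2)*o^5/2 - o^4 + sqrt(2)*o^4/2 - 13*sqrt(2)*o^3 - o^3 - 18*sqrt(2)*o^2 + 14*o^2 + 24*o + 84*sqrt(2)*o + 144*sqrt(2)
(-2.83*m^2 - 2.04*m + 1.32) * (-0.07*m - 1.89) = 0.1981*m^3 + 5.4915*m^2 + 3.7632*m - 2.4948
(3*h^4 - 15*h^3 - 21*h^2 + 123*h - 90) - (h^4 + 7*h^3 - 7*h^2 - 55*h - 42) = 2*h^4 - 22*h^3 - 14*h^2 + 178*h - 48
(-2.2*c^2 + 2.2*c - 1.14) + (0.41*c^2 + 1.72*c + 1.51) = -1.79*c^2 + 3.92*c + 0.37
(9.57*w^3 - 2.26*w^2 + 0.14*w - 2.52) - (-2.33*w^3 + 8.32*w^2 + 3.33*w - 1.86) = 11.9*w^3 - 10.58*w^2 - 3.19*w - 0.66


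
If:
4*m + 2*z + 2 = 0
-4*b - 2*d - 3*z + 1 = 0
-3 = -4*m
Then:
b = 17/8 - d/2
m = 3/4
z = -5/2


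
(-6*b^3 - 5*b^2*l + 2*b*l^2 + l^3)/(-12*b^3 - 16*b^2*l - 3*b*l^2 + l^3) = (6*b^2 - b*l - l^2)/(12*b^2 + 4*b*l - l^2)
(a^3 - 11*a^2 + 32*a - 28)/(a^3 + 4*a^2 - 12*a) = (a^2 - 9*a + 14)/(a*(a + 6))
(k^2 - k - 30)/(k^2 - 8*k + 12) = (k + 5)/(k - 2)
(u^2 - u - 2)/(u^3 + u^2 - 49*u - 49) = (u - 2)/(u^2 - 49)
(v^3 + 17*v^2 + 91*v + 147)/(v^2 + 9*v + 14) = (v^2 + 10*v + 21)/(v + 2)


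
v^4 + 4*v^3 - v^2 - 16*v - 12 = (v - 2)*(v + 1)*(v + 2)*(v + 3)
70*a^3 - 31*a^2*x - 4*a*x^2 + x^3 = (-7*a + x)*(-2*a + x)*(5*a + x)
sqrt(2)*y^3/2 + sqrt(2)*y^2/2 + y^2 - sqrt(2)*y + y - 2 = (y - 1)*(y + 2)*(sqrt(2)*y/2 + 1)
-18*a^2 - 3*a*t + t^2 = (-6*a + t)*(3*a + t)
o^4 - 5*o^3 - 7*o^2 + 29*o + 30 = (o - 5)*(o - 3)*(o + 1)*(o + 2)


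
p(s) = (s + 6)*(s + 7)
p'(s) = 2*s + 13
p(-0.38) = 37.20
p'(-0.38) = 12.24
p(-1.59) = 23.86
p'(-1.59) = 9.82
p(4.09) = 111.90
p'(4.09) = 21.18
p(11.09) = 309.16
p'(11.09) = 35.18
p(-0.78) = 32.47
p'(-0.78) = 11.44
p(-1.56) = 24.15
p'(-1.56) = 9.88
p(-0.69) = 33.51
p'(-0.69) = 11.62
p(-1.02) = 29.78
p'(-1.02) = 10.96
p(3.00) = 90.00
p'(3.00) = 19.00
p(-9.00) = 6.00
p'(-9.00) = -5.00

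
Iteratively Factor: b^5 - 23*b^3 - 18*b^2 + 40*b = (b + 2)*(b^4 - 2*b^3 - 19*b^2 + 20*b) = b*(b + 2)*(b^3 - 2*b^2 - 19*b + 20) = b*(b + 2)*(b + 4)*(b^2 - 6*b + 5) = b*(b - 5)*(b + 2)*(b + 4)*(b - 1)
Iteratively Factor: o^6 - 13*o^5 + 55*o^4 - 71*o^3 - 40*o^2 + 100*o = (o)*(o^5 - 13*o^4 + 55*o^3 - 71*o^2 - 40*o + 100) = o*(o - 2)*(o^4 - 11*o^3 + 33*o^2 - 5*o - 50) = o*(o - 5)*(o - 2)*(o^3 - 6*o^2 + 3*o + 10) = o*(o - 5)*(o - 2)^2*(o^2 - 4*o - 5) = o*(o - 5)*(o - 2)^2*(o + 1)*(o - 5)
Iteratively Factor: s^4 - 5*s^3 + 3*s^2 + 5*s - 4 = (s - 4)*(s^3 - s^2 - s + 1) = (s - 4)*(s - 1)*(s^2 - 1) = (s - 4)*(s - 1)*(s + 1)*(s - 1)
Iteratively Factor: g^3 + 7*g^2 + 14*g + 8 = (g + 2)*(g^2 + 5*g + 4) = (g + 2)*(g + 4)*(g + 1)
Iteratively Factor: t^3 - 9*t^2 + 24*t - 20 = (t - 2)*(t^2 - 7*t + 10) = (t - 2)^2*(t - 5)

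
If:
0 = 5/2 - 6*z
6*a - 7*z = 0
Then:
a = 35/72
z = 5/12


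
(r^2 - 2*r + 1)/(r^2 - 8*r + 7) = (r - 1)/(r - 7)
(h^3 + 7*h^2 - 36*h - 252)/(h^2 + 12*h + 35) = (h^2 - 36)/(h + 5)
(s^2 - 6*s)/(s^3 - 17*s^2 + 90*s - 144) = s/(s^2 - 11*s + 24)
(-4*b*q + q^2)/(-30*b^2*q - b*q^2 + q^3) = (4*b - q)/(30*b^2 + b*q - q^2)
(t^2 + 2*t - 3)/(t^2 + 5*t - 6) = (t + 3)/(t + 6)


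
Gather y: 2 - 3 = -1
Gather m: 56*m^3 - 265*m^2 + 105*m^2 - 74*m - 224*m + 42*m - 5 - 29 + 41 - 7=56*m^3 - 160*m^2 - 256*m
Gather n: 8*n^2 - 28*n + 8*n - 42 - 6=8*n^2 - 20*n - 48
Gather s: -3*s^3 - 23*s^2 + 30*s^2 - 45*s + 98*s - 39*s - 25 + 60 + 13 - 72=-3*s^3 + 7*s^2 + 14*s - 24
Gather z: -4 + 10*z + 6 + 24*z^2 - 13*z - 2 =24*z^2 - 3*z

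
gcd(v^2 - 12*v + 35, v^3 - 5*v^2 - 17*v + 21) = v - 7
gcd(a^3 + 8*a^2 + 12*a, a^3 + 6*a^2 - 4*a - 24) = a^2 + 8*a + 12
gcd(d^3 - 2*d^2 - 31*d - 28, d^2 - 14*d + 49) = d - 7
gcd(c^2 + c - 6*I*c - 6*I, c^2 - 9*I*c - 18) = c - 6*I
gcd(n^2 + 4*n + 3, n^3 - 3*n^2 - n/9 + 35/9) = n + 1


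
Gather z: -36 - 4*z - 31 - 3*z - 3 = -7*z - 70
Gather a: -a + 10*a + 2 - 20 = 9*a - 18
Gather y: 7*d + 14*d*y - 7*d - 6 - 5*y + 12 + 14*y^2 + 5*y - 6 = 14*d*y + 14*y^2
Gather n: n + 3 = n + 3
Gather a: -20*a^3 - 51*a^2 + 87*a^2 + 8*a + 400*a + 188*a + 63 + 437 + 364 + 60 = -20*a^3 + 36*a^2 + 596*a + 924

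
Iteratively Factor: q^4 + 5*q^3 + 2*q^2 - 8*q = (q + 4)*(q^3 + q^2 - 2*q) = (q - 1)*(q + 4)*(q^2 + 2*q) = q*(q - 1)*(q + 4)*(q + 2)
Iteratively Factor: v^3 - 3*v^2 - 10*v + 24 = (v + 3)*(v^2 - 6*v + 8) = (v - 4)*(v + 3)*(v - 2)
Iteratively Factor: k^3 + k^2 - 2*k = (k + 2)*(k^2 - k) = k*(k + 2)*(k - 1)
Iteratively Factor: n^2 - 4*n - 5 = (n + 1)*(n - 5)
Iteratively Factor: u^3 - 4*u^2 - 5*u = (u + 1)*(u^2 - 5*u) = u*(u + 1)*(u - 5)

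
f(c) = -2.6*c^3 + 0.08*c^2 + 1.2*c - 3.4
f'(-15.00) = -1756.20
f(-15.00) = 8771.60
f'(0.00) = 1.20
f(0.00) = -3.40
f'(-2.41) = -44.49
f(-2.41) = 30.57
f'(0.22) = 0.86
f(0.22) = -3.16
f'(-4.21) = -137.72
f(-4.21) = 186.97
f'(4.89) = -184.53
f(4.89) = -299.64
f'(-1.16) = -9.48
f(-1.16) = -0.63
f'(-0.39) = -0.05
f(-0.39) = -3.70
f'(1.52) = -16.58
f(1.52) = -10.52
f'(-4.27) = -141.70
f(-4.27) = 195.36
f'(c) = -7.8*c^2 + 0.16*c + 1.2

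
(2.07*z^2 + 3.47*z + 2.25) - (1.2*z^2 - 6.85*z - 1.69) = 0.87*z^2 + 10.32*z + 3.94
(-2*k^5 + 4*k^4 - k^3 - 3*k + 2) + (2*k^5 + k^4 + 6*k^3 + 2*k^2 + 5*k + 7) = 5*k^4 + 5*k^3 + 2*k^2 + 2*k + 9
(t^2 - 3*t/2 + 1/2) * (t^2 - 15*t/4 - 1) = t^4 - 21*t^3/4 + 41*t^2/8 - 3*t/8 - 1/2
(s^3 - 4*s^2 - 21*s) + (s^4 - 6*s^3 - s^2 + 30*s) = s^4 - 5*s^3 - 5*s^2 + 9*s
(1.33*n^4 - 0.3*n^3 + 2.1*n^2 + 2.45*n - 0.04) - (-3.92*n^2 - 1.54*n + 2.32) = 1.33*n^4 - 0.3*n^3 + 6.02*n^2 + 3.99*n - 2.36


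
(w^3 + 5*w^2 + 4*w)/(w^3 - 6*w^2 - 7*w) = (w + 4)/(w - 7)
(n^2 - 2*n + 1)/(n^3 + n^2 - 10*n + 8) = (n - 1)/(n^2 + 2*n - 8)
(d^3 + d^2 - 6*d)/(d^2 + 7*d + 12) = d*(d - 2)/(d + 4)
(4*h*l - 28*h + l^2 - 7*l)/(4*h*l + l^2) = (l - 7)/l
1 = 1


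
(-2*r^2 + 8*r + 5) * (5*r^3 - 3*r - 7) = -10*r^5 + 40*r^4 + 31*r^3 - 10*r^2 - 71*r - 35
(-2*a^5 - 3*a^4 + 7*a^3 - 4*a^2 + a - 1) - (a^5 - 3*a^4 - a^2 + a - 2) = -3*a^5 + 7*a^3 - 3*a^2 + 1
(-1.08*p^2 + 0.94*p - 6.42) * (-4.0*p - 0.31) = 4.32*p^3 - 3.4252*p^2 + 25.3886*p + 1.9902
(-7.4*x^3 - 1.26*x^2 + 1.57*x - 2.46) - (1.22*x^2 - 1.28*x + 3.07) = -7.4*x^3 - 2.48*x^2 + 2.85*x - 5.53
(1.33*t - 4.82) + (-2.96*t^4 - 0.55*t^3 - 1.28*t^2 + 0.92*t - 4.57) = -2.96*t^4 - 0.55*t^3 - 1.28*t^2 + 2.25*t - 9.39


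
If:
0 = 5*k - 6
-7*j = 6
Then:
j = -6/7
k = 6/5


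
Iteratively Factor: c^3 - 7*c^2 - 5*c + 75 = (c - 5)*(c^2 - 2*c - 15) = (c - 5)^2*(c + 3)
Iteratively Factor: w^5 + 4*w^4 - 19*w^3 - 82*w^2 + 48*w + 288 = (w + 3)*(w^4 + w^3 - 22*w^2 - 16*w + 96) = (w - 2)*(w + 3)*(w^3 + 3*w^2 - 16*w - 48) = (w - 2)*(w + 3)*(w + 4)*(w^2 - w - 12) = (w - 2)*(w + 3)^2*(w + 4)*(w - 4)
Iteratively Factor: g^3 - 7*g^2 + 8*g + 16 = (g - 4)*(g^2 - 3*g - 4) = (g - 4)*(g + 1)*(g - 4)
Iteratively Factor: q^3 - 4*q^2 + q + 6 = (q - 2)*(q^2 - 2*q - 3) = (q - 3)*(q - 2)*(q + 1)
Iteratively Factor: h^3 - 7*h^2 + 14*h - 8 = (h - 4)*(h^2 - 3*h + 2) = (h - 4)*(h - 2)*(h - 1)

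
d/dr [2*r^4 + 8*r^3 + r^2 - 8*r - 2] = 8*r^3 + 24*r^2 + 2*r - 8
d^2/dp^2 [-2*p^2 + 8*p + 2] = -4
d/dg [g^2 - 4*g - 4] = 2*g - 4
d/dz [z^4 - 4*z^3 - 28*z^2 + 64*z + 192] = 4*z^3 - 12*z^2 - 56*z + 64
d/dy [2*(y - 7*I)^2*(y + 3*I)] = 2*(y - 7*I)*(3*y - I)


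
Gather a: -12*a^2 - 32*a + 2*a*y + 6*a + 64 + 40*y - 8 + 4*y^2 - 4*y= -12*a^2 + a*(2*y - 26) + 4*y^2 + 36*y + 56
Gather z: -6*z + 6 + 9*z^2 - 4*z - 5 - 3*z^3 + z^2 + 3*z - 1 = -3*z^3 + 10*z^2 - 7*z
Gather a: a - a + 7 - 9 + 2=0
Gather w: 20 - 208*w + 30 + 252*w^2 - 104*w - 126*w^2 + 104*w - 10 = 126*w^2 - 208*w + 40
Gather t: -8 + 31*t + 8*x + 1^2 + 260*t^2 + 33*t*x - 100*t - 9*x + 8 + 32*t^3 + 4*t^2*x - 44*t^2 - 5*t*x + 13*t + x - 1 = 32*t^3 + t^2*(4*x + 216) + t*(28*x - 56)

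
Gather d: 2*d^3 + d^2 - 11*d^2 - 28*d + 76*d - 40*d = 2*d^3 - 10*d^2 + 8*d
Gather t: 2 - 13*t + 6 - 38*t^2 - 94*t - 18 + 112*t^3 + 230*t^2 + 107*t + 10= 112*t^3 + 192*t^2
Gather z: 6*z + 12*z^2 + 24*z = 12*z^2 + 30*z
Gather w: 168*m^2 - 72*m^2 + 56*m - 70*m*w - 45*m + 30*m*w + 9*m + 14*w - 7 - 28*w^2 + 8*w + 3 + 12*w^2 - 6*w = 96*m^2 + 20*m - 16*w^2 + w*(16 - 40*m) - 4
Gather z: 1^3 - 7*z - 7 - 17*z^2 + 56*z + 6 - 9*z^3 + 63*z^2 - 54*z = -9*z^3 + 46*z^2 - 5*z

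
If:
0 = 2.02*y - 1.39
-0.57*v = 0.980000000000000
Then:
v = -1.72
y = 0.69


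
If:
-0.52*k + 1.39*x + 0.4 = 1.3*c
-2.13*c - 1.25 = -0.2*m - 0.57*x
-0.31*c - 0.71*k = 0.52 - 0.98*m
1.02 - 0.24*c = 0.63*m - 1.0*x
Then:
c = -0.68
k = 0.75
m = 0.86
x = -0.64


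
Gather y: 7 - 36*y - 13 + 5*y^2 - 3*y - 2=5*y^2 - 39*y - 8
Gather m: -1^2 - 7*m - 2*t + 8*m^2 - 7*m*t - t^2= 8*m^2 + m*(-7*t - 7) - t^2 - 2*t - 1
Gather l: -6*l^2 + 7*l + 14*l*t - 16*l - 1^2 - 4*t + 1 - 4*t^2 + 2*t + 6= -6*l^2 + l*(14*t - 9) - 4*t^2 - 2*t + 6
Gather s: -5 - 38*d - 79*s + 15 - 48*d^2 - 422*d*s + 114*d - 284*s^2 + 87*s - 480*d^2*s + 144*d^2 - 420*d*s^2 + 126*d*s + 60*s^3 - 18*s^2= 96*d^2 + 76*d + 60*s^3 + s^2*(-420*d - 302) + s*(-480*d^2 - 296*d + 8) + 10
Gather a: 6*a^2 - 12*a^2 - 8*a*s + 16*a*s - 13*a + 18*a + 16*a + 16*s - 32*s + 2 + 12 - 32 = -6*a^2 + a*(8*s + 21) - 16*s - 18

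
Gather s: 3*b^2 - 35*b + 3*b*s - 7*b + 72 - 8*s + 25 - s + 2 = 3*b^2 - 42*b + s*(3*b - 9) + 99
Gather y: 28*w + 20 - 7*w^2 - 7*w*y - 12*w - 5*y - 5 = -7*w^2 + 16*w + y*(-7*w - 5) + 15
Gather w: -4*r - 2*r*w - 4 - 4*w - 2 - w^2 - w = -4*r - w^2 + w*(-2*r - 5) - 6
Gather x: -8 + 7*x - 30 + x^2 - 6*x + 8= x^2 + x - 30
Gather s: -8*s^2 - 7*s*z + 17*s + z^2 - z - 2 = -8*s^2 + s*(17 - 7*z) + z^2 - z - 2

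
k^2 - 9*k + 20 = (k - 5)*(k - 4)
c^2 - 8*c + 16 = (c - 4)^2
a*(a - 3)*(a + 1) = a^3 - 2*a^2 - 3*a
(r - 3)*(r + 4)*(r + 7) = r^3 + 8*r^2 - 5*r - 84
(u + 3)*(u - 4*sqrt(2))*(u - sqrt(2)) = u^3 - 5*sqrt(2)*u^2 + 3*u^2 - 15*sqrt(2)*u + 8*u + 24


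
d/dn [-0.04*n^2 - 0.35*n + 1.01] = -0.08*n - 0.35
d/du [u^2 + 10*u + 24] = 2*u + 10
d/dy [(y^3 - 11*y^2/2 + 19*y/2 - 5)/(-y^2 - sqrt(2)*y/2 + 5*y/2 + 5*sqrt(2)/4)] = (-2*y^2 - 2*sqrt(2)*y + 4 + 3*sqrt(2))/(2*y^2 + 2*sqrt(2)*y + 1)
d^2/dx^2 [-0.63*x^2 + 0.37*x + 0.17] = -1.26000000000000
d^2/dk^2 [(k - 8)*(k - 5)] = 2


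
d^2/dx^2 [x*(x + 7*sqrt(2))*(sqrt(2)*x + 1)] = 6*sqrt(2)*x + 30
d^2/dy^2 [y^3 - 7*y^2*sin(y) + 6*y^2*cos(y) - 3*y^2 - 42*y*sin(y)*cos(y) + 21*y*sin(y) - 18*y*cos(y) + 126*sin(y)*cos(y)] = 7*y^2*sin(y) - 6*y^2*cos(y) - 45*y*sin(y) + 84*y*sin(2*y) - 10*y*cos(y) + 6*y + 22*sin(y) - 252*sin(2*y) + 54*cos(y) - 84*cos(2*y) - 6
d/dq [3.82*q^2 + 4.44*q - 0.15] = 7.64*q + 4.44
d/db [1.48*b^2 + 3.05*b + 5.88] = 2.96*b + 3.05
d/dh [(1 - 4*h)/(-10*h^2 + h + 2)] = (40*h^2 - 4*h - (4*h - 1)*(20*h - 1) - 8)/(-10*h^2 + h + 2)^2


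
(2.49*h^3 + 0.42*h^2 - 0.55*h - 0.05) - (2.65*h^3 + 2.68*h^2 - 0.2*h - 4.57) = -0.16*h^3 - 2.26*h^2 - 0.35*h + 4.52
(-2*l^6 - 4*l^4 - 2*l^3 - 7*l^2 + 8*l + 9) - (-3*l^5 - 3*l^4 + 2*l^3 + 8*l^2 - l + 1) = -2*l^6 + 3*l^5 - l^4 - 4*l^3 - 15*l^2 + 9*l + 8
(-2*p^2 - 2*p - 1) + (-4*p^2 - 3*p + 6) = -6*p^2 - 5*p + 5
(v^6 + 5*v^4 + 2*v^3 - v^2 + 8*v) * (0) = 0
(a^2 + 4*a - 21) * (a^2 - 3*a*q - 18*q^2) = a^4 - 3*a^3*q + 4*a^3 - 18*a^2*q^2 - 12*a^2*q - 21*a^2 - 72*a*q^2 + 63*a*q + 378*q^2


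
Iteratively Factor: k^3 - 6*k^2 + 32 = (k - 4)*(k^2 - 2*k - 8) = (k - 4)^2*(k + 2)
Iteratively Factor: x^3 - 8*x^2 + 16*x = (x - 4)*(x^2 - 4*x) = (x - 4)^2*(x)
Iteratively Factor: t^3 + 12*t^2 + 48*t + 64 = (t + 4)*(t^2 + 8*t + 16) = (t + 4)^2*(t + 4)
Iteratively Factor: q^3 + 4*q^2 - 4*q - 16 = (q + 4)*(q^2 - 4) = (q + 2)*(q + 4)*(q - 2)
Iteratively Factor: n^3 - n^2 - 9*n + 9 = (n + 3)*(n^2 - 4*n + 3) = (n - 3)*(n + 3)*(n - 1)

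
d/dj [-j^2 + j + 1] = 1 - 2*j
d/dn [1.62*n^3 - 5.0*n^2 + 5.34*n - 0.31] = 4.86*n^2 - 10.0*n + 5.34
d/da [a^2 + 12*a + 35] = 2*a + 12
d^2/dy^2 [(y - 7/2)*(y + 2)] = 2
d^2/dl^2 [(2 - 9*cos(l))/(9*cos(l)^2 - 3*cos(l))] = (-45*sin(l)^4/cos(l)^3 - 81*sin(l)^2 - 63 + 16/cos(l) - 36/cos(l)^2 + 49/cos(l)^3)/(3*(3*cos(l) - 1)^3)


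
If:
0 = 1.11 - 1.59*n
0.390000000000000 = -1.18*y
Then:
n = 0.70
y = -0.33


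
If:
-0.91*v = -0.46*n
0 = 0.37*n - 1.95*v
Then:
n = 0.00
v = 0.00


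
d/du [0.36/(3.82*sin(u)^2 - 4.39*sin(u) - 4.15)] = (1.5804 - 2.7504*sin(u))*cos(u)/(-3.82*sin(u)^2 + 4.39*sin(u) + 4.15)^2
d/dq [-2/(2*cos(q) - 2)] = -sin(q)/(cos(q) - 1)^2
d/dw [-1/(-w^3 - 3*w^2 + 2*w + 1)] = (-3*w^2 - 6*w + 2)/(w^3 + 3*w^2 - 2*w - 1)^2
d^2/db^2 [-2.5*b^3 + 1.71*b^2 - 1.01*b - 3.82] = 3.42 - 15.0*b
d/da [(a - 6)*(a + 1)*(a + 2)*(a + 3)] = 4*a^3 - 50*a - 60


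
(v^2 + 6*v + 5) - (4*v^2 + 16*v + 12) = -3*v^2 - 10*v - 7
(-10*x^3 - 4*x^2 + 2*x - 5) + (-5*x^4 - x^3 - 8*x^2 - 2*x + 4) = -5*x^4 - 11*x^3 - 12*x^2 - 1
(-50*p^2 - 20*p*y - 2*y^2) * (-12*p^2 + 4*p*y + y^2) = 600*p^4 + 40*p^3*y - 106*p^2*y^2 - 28*p*y^3 - 2*y^4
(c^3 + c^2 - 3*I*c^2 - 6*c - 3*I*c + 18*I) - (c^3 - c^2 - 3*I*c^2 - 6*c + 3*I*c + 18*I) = 2*c^2 - 6*I*c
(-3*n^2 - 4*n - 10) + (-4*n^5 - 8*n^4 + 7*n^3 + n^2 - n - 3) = -4*n^5 - 8*n^4 + 7*n^3 - 2*n^2 - 5*n - 13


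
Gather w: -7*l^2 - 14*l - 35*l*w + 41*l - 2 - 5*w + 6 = -7*l^2 + 27*l + w*(-35*l - 5) + 4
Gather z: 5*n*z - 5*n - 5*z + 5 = -5*n + z*(5*n - 5) + 5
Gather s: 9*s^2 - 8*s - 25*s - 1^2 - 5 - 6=9*s^2 - 33*s - 12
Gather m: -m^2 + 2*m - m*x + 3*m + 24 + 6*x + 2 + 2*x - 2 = -m^2 + m*(5 - x) + 8*x + 24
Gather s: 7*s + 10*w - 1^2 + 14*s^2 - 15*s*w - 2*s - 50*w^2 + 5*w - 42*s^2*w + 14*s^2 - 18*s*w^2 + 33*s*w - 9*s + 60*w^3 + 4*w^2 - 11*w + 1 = s^2*(28 - 42*w) + s*(-18*w^2 + 18*w - 4) + 60*w^3 - 46*w^2 + 4*w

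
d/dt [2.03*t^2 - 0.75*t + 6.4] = 4.06*t - 0.75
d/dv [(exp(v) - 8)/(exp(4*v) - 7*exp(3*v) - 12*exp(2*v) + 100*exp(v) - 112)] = (-3*exp(3*v) + 40*exp(2*v) - 76*exp(v) - 344)*exp(v)/(exp(7*v) - 12*exp(6*v) + exp(5*v) + 370*exp(4*v) - 740*exp(3*v) - 2312*exp(2*v) + 8064*exp(v) - 6272)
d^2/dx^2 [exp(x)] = exp(x)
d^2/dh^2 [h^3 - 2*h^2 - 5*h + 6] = 6*h - 4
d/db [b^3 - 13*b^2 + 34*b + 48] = 3*b^2 - 26*b + 34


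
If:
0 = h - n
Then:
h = n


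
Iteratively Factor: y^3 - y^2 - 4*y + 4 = (y - 1)*(y^2 - 4) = (y - 2)*(y - 1)*(y + 2)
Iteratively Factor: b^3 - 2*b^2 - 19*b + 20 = (b + 4)*(b^2 - 6*b + 5) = (b - 5)*(b + 4)*(b - 1)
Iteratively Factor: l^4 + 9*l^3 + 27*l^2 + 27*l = (l + 3)*(l^3 + 6*l^2 + 9*l) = (l + 3)^2*(l^2 + 3*l) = l*(l + 3)^2*(l + 3)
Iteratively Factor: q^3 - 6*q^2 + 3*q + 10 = (q + 1)*(q^2 - 7*q + 10) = (q - 2)*(q + 1)*(q - 5)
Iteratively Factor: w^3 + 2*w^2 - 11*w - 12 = (w + 4)*(w^2 - 2*w - 3) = (w + 1)*(w + 4)*(w - 3)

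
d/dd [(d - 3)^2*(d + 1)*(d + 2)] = 4*d^3 - 9*d^2 - 14*d + 15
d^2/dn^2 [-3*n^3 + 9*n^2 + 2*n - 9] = 18 - 18*n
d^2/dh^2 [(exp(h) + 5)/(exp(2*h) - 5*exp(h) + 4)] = (exp(4*h) + 25*exp(3*h) - 99*exp(2*h) + 65*exp(h) + 116)*exp(h)/(exp(6*h) - 15*exp(5*h) + 87*exp(4*h) - 245*exp(3*h) + 348*exp(2*h) - 240*exp(h) + 64)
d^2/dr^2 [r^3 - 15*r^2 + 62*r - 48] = 6*r - 30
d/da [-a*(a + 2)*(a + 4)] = -3*a^2 - 12*a - 8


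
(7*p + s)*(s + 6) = 7*p*s + 42*p + s^2 + 6*s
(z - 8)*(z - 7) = z^2 - 15*z + 56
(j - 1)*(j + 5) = j^2 + 4*j - 5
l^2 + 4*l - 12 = (l - 2)*(l + 6)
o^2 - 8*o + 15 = (o - 5)*(o - 3)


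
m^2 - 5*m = m*(m - 5)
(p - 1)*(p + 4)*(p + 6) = p^3 + 9*p^2 + 14*p - 24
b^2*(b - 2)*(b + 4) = b^4 + 2*b^3 - 8*b^2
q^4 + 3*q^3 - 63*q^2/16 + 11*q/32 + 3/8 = (q - 3/4)*(q - 1/2)*(q + 1/4)*(q + 4)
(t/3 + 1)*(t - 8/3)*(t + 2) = t^3/3 + 7*t^2/9 - 22*t/9 - 16/3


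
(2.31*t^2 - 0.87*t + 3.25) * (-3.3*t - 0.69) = -7.623*t^3 + 1.2771*t^2 - 10.1247*t - 2.2425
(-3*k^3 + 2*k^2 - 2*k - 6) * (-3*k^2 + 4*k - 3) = 9*k^5 - 18*k^4 + 23*k^3 + 4*k^2 - 18*k + 18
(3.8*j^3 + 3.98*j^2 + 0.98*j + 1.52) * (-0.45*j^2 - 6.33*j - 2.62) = -1.71*j^5 - 25.845*j^4 - 35.5904*j^3 - 17.315*j^2 - 12.1892*j - 3.9824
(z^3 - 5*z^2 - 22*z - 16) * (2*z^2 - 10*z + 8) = 2*z^5 - 20*z^4 + 14*z^3 + 148*z^2 - 16*z - 128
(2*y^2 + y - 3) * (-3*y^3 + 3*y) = -6*y^5 - 3*y^4 + 15*y^3 + 3*y^2 - 9*y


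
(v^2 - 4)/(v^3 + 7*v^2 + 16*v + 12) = (v - 2)/(v^2 + 5*v + 6)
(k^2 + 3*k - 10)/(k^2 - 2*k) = (k + 5)/k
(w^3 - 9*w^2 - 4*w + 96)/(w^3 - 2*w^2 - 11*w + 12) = (w - 8)/(w - 1)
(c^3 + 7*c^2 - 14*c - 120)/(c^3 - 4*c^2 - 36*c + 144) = (c + 5)/(c - 6)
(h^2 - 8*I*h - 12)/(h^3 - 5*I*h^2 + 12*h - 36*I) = 1/(h + 3*I)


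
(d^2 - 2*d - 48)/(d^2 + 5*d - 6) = (d - 8)/(d - 1)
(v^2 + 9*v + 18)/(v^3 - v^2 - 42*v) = (v + 3)/(v*(v - 7))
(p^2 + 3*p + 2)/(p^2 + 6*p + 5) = (p + 2)/(p + 5)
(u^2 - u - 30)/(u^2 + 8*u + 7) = (u^2 - u - 30)/(u^2 + 8*u + 7)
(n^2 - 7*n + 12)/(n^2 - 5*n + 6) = (n - 4)/(n - 2)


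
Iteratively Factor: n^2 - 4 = (n + 2)*(n - 2)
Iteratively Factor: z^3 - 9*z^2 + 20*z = (z - 5)*(z^2 - 4*z) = (z - 5)*(z - 4)*(z)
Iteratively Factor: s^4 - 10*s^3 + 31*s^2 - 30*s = (s - 5)*(s^3 - 5*s^2 + 6*s) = (s - 5)*(s - 2)*(s^2 - 3*s) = (s - 5)*(s - 3)*(s - 2)*(s)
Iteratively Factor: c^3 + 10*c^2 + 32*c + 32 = (c + 4)*(c^2 + 6*c + 8) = (c + 2)*(c + 4)*(c + 4)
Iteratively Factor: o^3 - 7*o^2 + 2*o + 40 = (o - 5)*(o^2 - 2*o - 8) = (o - 5)*(o - 4)*(o + 2)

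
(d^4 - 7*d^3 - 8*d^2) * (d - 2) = d^5 - 9*d^4 + 6*d^3 + 16*d^2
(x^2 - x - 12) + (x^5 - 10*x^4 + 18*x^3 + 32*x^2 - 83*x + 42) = x^5 - 10*x^4 + 18*x^3 + 33*x^2 - 84*x + 30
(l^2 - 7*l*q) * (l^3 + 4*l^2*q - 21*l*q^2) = l^5 - 3*l^4*q - 49*l^3*q^2 + 147*l^2*q^3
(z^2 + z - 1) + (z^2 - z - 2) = 2*z^2 - 3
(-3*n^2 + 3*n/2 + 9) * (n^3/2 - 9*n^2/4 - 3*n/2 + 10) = -3*n^5/2 + 15*n^4/2 + 45*n^3/8 - 105*n^2/2 + 3*n/2 + 90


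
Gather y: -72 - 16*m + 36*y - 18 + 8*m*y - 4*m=-20*m + y*(8*m + 36) - 90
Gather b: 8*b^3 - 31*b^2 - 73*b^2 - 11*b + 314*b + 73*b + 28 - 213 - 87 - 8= 8*b^3 - 104*b^2 + 376*b - 280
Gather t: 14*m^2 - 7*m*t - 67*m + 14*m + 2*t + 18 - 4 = 14*m^2 - 53*m + t*(2 - 7*m) + 14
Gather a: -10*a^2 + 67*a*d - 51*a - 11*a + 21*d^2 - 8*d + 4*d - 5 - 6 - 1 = -10*a^2 + a*(67*d - 62) + 21*d^2 - 4*d - 12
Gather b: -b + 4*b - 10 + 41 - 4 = 3*b + 27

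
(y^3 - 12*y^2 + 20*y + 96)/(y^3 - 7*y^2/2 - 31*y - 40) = 2*(y - 6)/(2*y + 5)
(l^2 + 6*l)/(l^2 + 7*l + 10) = l*(l + 6)/(l^2 + 7*l + 10)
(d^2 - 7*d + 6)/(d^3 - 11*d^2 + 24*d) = (d^2 - 7*d + 6)/(d*(d^2 - 11*d + 24))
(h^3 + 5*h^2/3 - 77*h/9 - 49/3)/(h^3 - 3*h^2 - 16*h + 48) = (9*h^2 + 42*h + 49)/(9*(h^2 - 16))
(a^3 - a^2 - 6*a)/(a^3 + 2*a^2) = (a - 3)/a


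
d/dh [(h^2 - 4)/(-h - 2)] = -1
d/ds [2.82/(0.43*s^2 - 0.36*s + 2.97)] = (1.0152 - 2.4252*s)/(0.43*s^2 - 0.36*s + 2.97)^2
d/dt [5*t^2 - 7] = 10*t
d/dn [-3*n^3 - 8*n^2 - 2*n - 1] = -9*n^2 - 16*n - 2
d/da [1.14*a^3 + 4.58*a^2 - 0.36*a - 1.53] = 3.42*a^2 + 9.16*a - 0.36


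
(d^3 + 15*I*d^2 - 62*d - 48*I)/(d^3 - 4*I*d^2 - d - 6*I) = (d^2 + 14*I*d - 48)/(d^2 - 5*I*d - 6)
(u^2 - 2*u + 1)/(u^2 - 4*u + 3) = (u - 1)/(u - 3)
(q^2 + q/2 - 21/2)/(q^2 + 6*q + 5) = (2*q^2 + q - 21)/(2*(q^2 + 6*q + 5))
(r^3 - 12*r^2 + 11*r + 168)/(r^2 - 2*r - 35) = (r^2 - 5*r - 24)/(r + 5)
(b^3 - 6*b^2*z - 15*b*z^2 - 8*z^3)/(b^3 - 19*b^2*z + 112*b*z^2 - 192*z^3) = (b^2 + 2*b*z + z^2)/(b^2 - 11*b*z + 24*z^2)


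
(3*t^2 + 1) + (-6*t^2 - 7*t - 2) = -3*t^2 - 7*t - 1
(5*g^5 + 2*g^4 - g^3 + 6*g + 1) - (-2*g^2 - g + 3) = 5*g^5 + 2*g^4 - g^3 + 2*g^2 + 7*g - 2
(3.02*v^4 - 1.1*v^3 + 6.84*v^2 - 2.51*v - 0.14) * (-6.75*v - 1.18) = -20.385*v^5 + 3.8614*v^4 - 44.872*v^3 + 8.8713*v^2 + 3.9068*v + 0.1652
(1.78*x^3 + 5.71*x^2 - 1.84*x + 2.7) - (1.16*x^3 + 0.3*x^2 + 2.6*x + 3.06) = 0.62*x^3 + 5.41*x^2 - 4.44*x - 0.36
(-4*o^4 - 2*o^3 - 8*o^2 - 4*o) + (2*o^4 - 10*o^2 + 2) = -2*o^4 - 2*o^3 - 18*o^2 - 4*o + 2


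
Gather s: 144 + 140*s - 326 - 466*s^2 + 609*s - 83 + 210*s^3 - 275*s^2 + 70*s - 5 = 210*s^3 - 741*s^2 + 819*s - 270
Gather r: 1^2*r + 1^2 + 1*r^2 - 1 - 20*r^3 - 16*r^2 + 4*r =-20*r^3 - 15*r^2 + 5*r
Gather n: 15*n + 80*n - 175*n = -80*n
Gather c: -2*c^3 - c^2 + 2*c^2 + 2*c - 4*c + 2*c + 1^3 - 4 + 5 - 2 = -2*c^3 + c^2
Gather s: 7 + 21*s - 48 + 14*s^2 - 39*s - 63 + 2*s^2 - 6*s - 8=16*s^2 - 24*s - 112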